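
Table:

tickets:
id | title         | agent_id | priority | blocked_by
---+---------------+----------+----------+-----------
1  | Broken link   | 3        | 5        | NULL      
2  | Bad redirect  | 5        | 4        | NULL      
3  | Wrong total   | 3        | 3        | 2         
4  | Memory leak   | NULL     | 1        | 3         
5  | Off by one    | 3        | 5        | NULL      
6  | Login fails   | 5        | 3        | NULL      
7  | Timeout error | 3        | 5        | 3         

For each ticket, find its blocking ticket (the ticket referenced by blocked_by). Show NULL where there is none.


This is a self-join: tickets is joined to a second copy of itself, matching each row's blocked_by to another row's id. Use LEFT JOIN so rows with blocked_by=NULL are kept.
  - ticket 1 (Broken link): blocked_by=NULL -> NULL
  - ticket 2 (Bad redirect): blocked_by=NULL -> NULL
  - ticket 3 (Wrong total): blocked_by=2 -> Bad redirect
  - ticket 4 (Memory leak): blocked_by=3 -> Wrong total
  - ticket 5 (Off by one): blocked_by=NULL -> NULL
  - ticket 6 (Login fails): blocked_by=NULL -> NULL
  - ticket 7 (Timeout error): blocked_by=3 -> Wrong total

SQL:
SELECT a.title AS item, b.title AS blocked_by
FROM tickets a
LEFT JOIN tickets b ON a.blocked_by = b.id

Result:
item          | blocked_by  
--------------+-------------
Broken link   | NULL        
Bad redirect  | NULL        
Wrong total   | Bad redirect
Memory leak   | Wrong total 
Off by one    | NULL        
Login fails   | NULL        
Timeout error | Wrong total 


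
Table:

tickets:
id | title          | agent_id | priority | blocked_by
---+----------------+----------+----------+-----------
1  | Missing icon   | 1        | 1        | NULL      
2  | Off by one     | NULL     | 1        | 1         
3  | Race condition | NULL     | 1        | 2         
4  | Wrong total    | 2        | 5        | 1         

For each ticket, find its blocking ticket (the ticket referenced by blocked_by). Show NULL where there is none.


This is a self-join: tickets is joined to a second copy of itself, matching each row's blocked_by to another row's id. Use LEFT JOIN so rows with blocked_by=NULL are kept.
  - ticket 1 (Missing icon): blocked_by=NULL -> NULL
  - ticket 2 (Off by one): blocked_by=1 -> Missing icon
  - ticket 3 (Race condition): blocked_by=2 -> Off by one
  - ticket 4 (Wrong total): blocked_by=1 -> Missing icon

SQL:
SELECT a.title AS item, b.title AS blocked_by
FROM tickets a
LEFT JOIN tickets b ON a.blocked_by = b.id

Result:
item           | blocked_by  
---------------+-------------
Missing icon   | NULL        
Off by one     | Missing icon
Race condition | Off by one  
Wrong total    | Missing icon


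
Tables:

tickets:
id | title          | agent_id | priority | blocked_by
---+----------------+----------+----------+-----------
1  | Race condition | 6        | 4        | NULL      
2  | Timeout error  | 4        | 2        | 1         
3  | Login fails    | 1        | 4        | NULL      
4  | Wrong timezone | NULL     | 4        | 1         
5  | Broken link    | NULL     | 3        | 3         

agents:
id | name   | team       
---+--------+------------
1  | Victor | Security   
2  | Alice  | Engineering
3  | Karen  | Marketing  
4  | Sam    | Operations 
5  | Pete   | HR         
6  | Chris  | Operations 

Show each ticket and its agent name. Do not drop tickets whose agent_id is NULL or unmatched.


LEFT JOIN keeps every row from tickets (the left table); where agent_id has no match in agents, the agent columns become NULL. Walk through each ticket:
  - ticket 1 (Race condition): agent_id=6 -> matches Chris
  - ticket 2 (Timeout error): agent_id=4 -> matches Sam
  - ticket 3 (Login fails): agent_id=1 -> matches Victor
  - ticket 4 (Wrong timezone): agent_id=NULL, no match -> kept with NULL
  - ticket 5 (Broken link): agent_id=NULL, no match -> kept with NULL
All 5 rows appear; 2 have NULL agent.

SQL:
SELECT a.title, b.name AS agent
FROM tickets a
LEFT JOIN agents b ON a.agent_id = b.id

Result:
title          | agent 
---------------+-------
Race condition | Chris 
Timeout error  | Sam   
Login fails    | Victor
Wrong timezone | NULL  
Broken link    | NULL  


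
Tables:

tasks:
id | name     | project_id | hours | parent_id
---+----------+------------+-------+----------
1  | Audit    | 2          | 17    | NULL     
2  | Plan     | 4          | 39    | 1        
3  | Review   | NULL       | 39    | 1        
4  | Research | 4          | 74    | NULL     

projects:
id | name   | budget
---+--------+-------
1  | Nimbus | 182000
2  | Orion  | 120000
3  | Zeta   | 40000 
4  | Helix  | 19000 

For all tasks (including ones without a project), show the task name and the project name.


LEFT JOIN keeps every row from tasks (the left table); where project_id has no match in projects, the project columns become NULL. Walk through each task:
  - task 1 (Audit): project_id=2 -> matches Orion
  - task 2 (Plan): project_id=4 -> matches Helix
  - task 3 (Review): project_id=NULL, no match -> kept with NULL
  - task 4 (Research): project_id=4 -> matches Helix
All 4 rows appear; 1 has NULL project.

SQL:
SELECT a.name, b.name AS project
FROM tasks a
LEFT JOIN projects b ON a.project_id = b.id

Result:
name     | project
---------+--------
Audit    | Orion  
Plan     | Helix  
Review   | NULL   
Research | Helix  


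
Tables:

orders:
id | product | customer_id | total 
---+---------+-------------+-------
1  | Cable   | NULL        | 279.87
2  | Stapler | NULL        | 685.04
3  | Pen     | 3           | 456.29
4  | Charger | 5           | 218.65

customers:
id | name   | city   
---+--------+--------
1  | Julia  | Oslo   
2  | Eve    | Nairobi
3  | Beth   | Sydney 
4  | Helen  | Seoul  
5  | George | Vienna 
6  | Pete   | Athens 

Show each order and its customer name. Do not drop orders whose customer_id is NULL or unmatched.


LEFT JOIN keeps every row from orders (the left table); where customer_id has no match in customers, the customer columns become NULL. Walk through each order:
  - order 1 (Cable): customer_id=NULL, no match -> kept with NULL
  - order 2 (Stapler): customer_id=NULL, no match -> kept with NULL
  - order 3 (Pen): customer_id=3 -> matches Beth
  - order 4 (Charger): customer_id=5 -> matches George
All 4 rows appear; 2 have NULL customer.

SQL:
SELECT a.product, b.name AS customer
FROM orders a
LEFT JOIN customers b ON a.customer_id = b.id

Result:
product | customer
--------+---------
Cable   | NULL    
Stapler | NULL    
Pen     | Beth    
Charger | George  


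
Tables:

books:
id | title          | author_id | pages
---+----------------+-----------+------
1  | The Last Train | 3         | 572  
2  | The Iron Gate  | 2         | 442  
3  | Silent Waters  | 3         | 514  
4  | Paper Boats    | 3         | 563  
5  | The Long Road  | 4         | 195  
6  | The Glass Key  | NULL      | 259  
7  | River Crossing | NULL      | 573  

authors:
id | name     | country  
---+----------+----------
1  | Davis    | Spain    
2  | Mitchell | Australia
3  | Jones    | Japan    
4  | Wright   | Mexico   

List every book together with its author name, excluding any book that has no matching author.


INNER JOIN keeps only books rows whose author_id matches an id in authors. Walk through each book:
  - book 1 (The Last Train): author_id=3 -> matches Jones
  - book 2 (The Iron Gate): author_id=2 -> matches Mitchell
  - book 3 (Silent Waters): author_id=3 -> matches Jones
  - book 4 (Paper Boats): author_id=3 -> matches Jones
  - book 5 (The Long Road): author_id=4 -> matches Wright
  - book 6 (The Glass Key): author_id=NULL, no match -> dropped
  - book 7 (River Crossing): author_id=NULL, no match -> dropped
So 2 of 7 rows are dropped.

SQL:
SELECT a.title, b.name AS author
FROM books a
INNER JOIN authors b ON a.author_id = b.id

Result:
title          | author  
---------------+---------
The Last Train | Jones   
The Iron Gate  | Mitchell
Silent Waters  | Jones   
Paper Boats    | Jones   
The Long Road  | Wright  


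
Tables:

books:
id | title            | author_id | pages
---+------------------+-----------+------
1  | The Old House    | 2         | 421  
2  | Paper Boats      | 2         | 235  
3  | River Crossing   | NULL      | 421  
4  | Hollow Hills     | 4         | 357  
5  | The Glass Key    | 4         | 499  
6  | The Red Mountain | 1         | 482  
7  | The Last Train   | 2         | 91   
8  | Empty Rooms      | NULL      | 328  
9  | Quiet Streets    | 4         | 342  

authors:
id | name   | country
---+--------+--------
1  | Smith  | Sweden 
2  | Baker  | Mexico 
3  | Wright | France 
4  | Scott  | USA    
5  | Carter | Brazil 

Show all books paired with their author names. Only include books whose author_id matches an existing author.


INNER JOIN keeps only books rows whose author_id matches an id in authors. Walk through each book:
  - book 1 (The Old House): author_id=2 -> matches Baker
  - book 2 (Paper Boats): author_id=2 -> matches Baker
  - book 3 (River Crossing): author_id=NULL, no match -> dropped
  - book 4 (Hollow Hills): author_id=4 -> matches Scott
  - book 5 (The Glass Key): author_id=4 -> matches Scott
  - book 6 (The Red Mountain): author_id=1 -> matches Smith
  - book 7 (The Last Train): author_id=2 -> matches Baker
  - book 8 (Empty Rooms): author_id=NULL, no match -> dropped
  - book 9 (Quiet Streets): author_id=4 -> matches Scott
So 2 of 9 rows are dropped.

SQL:
SELECT a.title, b.name AS author
FROM books a
INNER JOIN authors b ON a.author_id = b.id

Result:
title            | author
-----------------+-------
The Old House    | Baker 
Paper Boats      | Baker 
Hollow Hills     | Scott 
The Glass Key    | Scott 
The Red Mountain | Smith 
The Last Train   | Baker 
Quiet Streets    | Scott 


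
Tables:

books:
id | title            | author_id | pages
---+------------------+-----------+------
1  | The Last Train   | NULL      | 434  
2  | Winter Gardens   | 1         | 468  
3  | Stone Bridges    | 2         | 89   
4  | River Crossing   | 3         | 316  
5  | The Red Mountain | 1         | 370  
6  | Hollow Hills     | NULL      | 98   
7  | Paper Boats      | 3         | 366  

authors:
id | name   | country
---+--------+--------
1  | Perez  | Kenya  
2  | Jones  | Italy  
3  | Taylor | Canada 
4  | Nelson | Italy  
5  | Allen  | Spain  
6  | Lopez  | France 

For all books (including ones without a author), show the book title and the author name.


LEFT JOIN keeps every row from books (the left table); where author_id has no match in authors, the author columns become NULL. Walk through each book:
  - book 1 (The Last Train): author_id=NULL, no match -> kept with NULL
  - book 2 (Winter Gardens): author_id=1 -> matches Perez
  - book 3 (Stone Bridges): author_id=2 -> matches Jones
  - book 4 (River Crossing): author_id=3 -> matches Taylor
  - book 5 (The Red Mountain): author_id=1 -> matches Perez
  - book 6 (Hollow Hills): author_id=NULL, no match -> kept with NULL
  - book 7 (Paper Boats): author_id=3 -> matches Taylor
All 7 rows appear; 2 have NULL author.

SQL:
SELECT a.title, b.name AS author
FROM books a
LEFT JOIN authors b ON a.author_id = b.id

Result:
title            | author
-----------------+-------
The Last Train   | NULL  
Winter Gardens   | Perez 
Stone Bridges    | Jones 
River Crossing   | Taylor
The Red Mountain | Perez 
Hollow Hills     | NULL  
Paper Boats      | Taylor


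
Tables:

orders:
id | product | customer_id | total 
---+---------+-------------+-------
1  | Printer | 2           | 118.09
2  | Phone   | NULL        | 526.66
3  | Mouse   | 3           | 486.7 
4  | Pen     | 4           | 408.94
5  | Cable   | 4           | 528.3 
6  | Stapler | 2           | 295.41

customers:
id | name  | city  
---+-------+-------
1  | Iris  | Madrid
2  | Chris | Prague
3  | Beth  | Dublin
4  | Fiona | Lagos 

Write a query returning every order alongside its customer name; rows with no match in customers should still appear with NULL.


LEFT JOIN keeps every row from orders (the left table); where customer_id has no match in customers, the customer columns become NULL. Walk through each order:
  - order 1 (Printer): customer_id=2 -> matches Chris
  - order 2 (Phone): customer_id=NULL, no match -> kept with NULL
  - order 3 (Mouse): customer_id=3 -> matches Beth
  - order 4 (Pen): customer_id=4 -> matches Fiona
  - order 5 (Cable): customer_id=4 -> matches Fiona
  - order 6 (Stapler): customer_id=2 -> matches Chris
All 6 rows appear; 1 has NULL customer.

SQL:
SELECT a.product, b.name AS customer
FROM orders a
LEFT JOIN customers b ON a.customer_id = b.id

Result:
product | customer
--------+---------
Printer | Chris   
Phone   | NULL    
Mouse   | Beth    
Pen     | Fiona   
Cable   | Fiona   
Stapler | Chris   


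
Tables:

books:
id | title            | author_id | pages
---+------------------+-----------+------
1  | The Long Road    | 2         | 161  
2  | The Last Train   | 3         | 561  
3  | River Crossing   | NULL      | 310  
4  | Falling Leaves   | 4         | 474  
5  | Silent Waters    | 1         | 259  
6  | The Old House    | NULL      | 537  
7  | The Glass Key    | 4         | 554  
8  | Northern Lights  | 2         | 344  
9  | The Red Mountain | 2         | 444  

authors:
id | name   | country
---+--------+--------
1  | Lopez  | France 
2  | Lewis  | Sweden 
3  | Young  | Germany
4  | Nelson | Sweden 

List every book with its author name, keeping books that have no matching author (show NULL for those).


LEFT JOIN keeps every row from books (the left table); where author_id has no match in authors, the author columns become NULL. Walk through each book:
  - book 1 (The Long Road): author_id=2 -> matches Lewis
  - book 2 (The Last Train): author_id=3 -> matches Young
  - book 3 (River Crossing): author_id=NULL, no match -> kept with NULL
  - book 4 (Falling Leaves): author_id=4 -> matches Nelson
  - book 5 (Silent Waters): author_id=1 -> matches Lopez
  - book 6 (The Old House): author_id=NULL, no match -> kept with NULL
  - book 7 (The Glass Key): author_id=4 -> matches Nelson
  - book 8 (Northern Lights): author_id=2 -> matches Lewis
  - book 9 (The Red Mountain): author_id=2 -> matches Lewis
All 9 rows appear; 2 have NULL author.

SQL:
SELECT a.title, b.name AS author
FROM books a
LEFT JOIN authors b ON a.author_id = b.id

Result:
title            | author
-----------------+-------
The Long Road    | Lewis 
The Last Train   | Young 
River Crossing   | NULL  
Falling Leaves   | Nelson
Silent Waters    | Lopez 
The Old House    | NULL  
The Glass Key    | Nelson
Northern Lights  | Lewis 
The Red Mountain | Lewis 


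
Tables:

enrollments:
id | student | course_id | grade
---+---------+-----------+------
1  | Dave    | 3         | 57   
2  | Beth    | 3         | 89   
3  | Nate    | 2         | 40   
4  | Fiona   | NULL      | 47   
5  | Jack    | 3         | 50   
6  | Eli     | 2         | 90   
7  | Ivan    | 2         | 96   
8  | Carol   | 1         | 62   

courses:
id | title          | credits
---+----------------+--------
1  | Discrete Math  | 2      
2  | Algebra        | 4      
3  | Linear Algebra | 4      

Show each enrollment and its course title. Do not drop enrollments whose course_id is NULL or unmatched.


LEFT JOIN keeps every row from enrollments (the left table); where course_id has no match in courses, the course columns become NULL. Walk through each enrollment:
  - enrollment 1 (Dave): course_id=3 -> matches Linear Algebra
  - enrollment 2 (Beth): course_id=3 -> matches Linear Algebra
  - enrollment 3 (Nate): course_id=2 -> matches Algebra
  - enrollment 4 (Fiona): course_id=NULL, no match -> kept with NULL
  - enrollment 5 (Jack): course_id=3 -> matches Linear Algebra
  - enrollment 6 (Eli): course_id=2 -> matches Algebra
  - enrollment 7 (Ivan): course_id=2 -> matches Algebra
  - enrollment 8 (Carol): course_id=1 -> matches Discrete Math
All 8 rows appear; 1 has NULL course.

SQL:
SELECT a.student, b.title AS course
FROM enrollments a
LEFT JOIN courses b ON a.course_id = b.id

Result:
student | course        
--------+---------------
Dave    | Linear Algebra
Beth    | Linear Algebra
Nate    | Algebra       
Fiona   | NULL          
Jack    | Linear Algebra
Eli     | Algebra       
Ivan    | Algebra       
Carol   | Discrete Math 


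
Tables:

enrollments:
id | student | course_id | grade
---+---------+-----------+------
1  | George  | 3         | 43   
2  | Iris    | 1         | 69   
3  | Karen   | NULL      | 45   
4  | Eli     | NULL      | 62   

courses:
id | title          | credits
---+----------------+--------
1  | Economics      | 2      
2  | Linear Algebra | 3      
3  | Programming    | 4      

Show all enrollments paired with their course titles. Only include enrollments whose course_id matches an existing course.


INNER JOIN keeps only enrollments rows whose course_id matches an id in courses. Walk through each enrollment:
  - enrollment 1 (George): course_id=3 -> matches Programming
  - enrollment 2 (Iris): course_id=1 -> matches Economics
  - enrollment 3 (Karen): course_id=NULL, no match -> dropped
  - enrollment 4 (Eli): course_id=NULL, no match -> dropped
So 2 of 4 rows are dropped.

SQL:
SELECT a.student, b.title AS course
FROM enrollments a
INNER JOIN courses b ON a.course_id = b.id

Result:
student | course     
--------+------------
George  | Programming
Iris    | Economics  


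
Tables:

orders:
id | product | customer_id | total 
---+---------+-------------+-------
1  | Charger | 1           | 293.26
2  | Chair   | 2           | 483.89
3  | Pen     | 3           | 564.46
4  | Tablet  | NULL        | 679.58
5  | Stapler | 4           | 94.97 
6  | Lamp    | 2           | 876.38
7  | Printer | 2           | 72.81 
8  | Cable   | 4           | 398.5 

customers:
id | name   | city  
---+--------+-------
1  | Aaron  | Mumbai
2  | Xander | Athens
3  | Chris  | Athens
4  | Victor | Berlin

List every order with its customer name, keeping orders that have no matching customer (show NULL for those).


LEFT JOIN keeps every row from orders (the left table); where customer_id has no match in customers, the customer columns become NULL. Walk through each order:
  - order 1 (Charger): customer_id=1 -> matches Aaron
  - order 2 (Chair): customer_id=2 -> matches Xander
  - order 3 (Pen): customer_id=3 -> matches Chris
  - order 4 (Tablet): customer_id=NULL, no match -> kept with NULL
  - order 5 (Stapler): customer_id=4 -> matches Victor
  - order 6 (Lamp): customer_id=2 -> matches Xander
  - order 7 (Printer): customer_id=2 -> matches Xander
  - order 8 (Cable): customer_id=4 -> matches Victor
All 8 rows appear; 1 has NULL customer.

SQL:
SELECT a.product, b.name AS customer
FROM orders a
LEFT JOIN customers b ON a.customer_id = b.id

Result:
product | customer
--------+---------
Charger | Aaron   
Chair   | Xander  
Pen     | Chris   
Tablet  | NULL    
Stapler | Victor  
Lamp    | Xander  
Printer | Xander  
Cable   | Victor  


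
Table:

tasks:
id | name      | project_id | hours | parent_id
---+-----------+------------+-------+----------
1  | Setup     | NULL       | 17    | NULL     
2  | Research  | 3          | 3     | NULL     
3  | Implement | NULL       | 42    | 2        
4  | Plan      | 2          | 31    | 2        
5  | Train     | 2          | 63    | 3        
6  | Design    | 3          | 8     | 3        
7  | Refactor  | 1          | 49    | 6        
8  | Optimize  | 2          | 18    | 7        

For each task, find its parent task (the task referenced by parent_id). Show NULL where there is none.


This is a self-join: tasks is joined to a second copy of itself, matching each row's parent_id to another row's id. Use LEFT JOIN so rows with parent_id=NULL are kept.
  - task 1 (Setup): parent_id=NULL -> NULL
  - task 2 (Research): parent_id=NULL -> NULL
  - task 3 (Implement): parent_id=2 -> Research
  - task 4 (Plan): parent_id=2 -> Research
  - task 5 (Train): parent_id=3 -> Implement
  - task 6 (Design): parent_id=3 -> Implement
  - task 7 (Refactor): parent_id=6 -> Design
  - task 8 (Optimize): parent_id=7 -> Refactor

SQL:
SELECT a.name AS item, b.name AS parent
FROM tasks a
LEFT JOIN tasks b ON a.parent_id = b.id

Result:
item      | parent   
----------+----------
Setup     | NULL     
Research  | NULL     
Implement | Research 
Plan      | Research 
Train     | Implement
Design    | Implement
Refactor  | Design   
Optimize  | Refactor 


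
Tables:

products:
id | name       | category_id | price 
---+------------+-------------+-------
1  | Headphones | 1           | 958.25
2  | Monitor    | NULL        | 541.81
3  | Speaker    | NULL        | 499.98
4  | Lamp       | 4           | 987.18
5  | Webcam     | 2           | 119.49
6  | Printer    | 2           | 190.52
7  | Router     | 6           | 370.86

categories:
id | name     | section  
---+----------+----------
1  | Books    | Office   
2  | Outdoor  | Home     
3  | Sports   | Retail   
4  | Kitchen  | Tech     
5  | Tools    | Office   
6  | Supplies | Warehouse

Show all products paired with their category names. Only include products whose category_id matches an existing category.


INNER JOIN keeps only products rows whose category_id matches an id in categories. Walk through each product:
  - product 1 (Headphones): category_id=1 -> matches Books
  - product 2 (Monitor): category_id=NULL, no match -> dropped
  - product 3 (Speaker): category_id=NULL, no match -> dropped
  - product 4 (Lamp): category_id=4 -> matches Kitchen
  - product 5 (Webcam): category_id=2 -> matches Outdoor
  - product 6 (Printer): category_id=2 -> matches Outdoor
  - product 7 (Router): category_id=6 -> matches Supplies
So 2 of 7 rows are dropped.

SQL:
SELECT a.name, b.name AS category
FROM products a
INNER JOIN categories b ON a.category_id = b.id

Result:
name       | category
-----------+---------
Headphones | Books   
Lamp       | Kitchen 
Webcam     | Outdoor 
Printer    | Outdoor 
Router     | Supplies


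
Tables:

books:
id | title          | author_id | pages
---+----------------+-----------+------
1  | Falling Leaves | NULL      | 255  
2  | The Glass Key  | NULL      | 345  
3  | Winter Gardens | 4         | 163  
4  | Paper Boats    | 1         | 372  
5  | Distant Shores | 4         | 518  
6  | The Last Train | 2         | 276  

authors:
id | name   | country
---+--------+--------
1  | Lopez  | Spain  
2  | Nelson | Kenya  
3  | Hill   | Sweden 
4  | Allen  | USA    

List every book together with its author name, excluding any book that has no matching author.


INNER JOIN keeps only books rows whose author_id matches an id in authors. Walk through each book:
  - book 1 (Falling Leaves): author_id=NULL, no match -> dropped
  - book 2 (The Glass Key): author_id=NULL, no match -> dropped
  - book 3 (Winter Gardens): author_id=4 -> matches Allen
  - book 4 (Paper Boats): author_id=1 -> matches Lopez
  - book 5 (Distant Shores): author_id=4 -> matches Allen
  - book 6 (The Last Train): author_id=2 -> matches Nelson
So 2 of 6 rows are dropped.

SQL:
SELECT a.title, b.name AS author
FROM books a
INNER JOIN authors b ON a.author_id = b.id

Result:
title          | author
---------------+-------
Winter Gardens | Allen 
Paper Boats    | Lopez 
Distant Shores | Allen 
The Last Train | Nelson


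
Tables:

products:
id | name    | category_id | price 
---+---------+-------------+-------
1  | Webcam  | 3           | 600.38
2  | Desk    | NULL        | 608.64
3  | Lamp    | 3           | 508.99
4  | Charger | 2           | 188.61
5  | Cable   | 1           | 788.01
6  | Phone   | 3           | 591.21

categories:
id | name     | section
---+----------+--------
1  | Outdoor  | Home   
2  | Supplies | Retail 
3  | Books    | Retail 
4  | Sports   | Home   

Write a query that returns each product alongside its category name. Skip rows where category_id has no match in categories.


INNER JOIN keeps only products rows whose category_id matches an id in categories. Walk through each product:
  - product 1 (Webcam): category_id=3 -> matches Books
  - product 2 (Desk): category_id=NULL, no match -> dropped
  - product 3 (Lamp): category_id=3 -> matches Books
  - product 4 (Charger): category_id=2 -> matches Supplies
  - product 5 (Cable): category_id=1 -> matches Outdoor
  - product 6 (Phone): category_id=3 -> matches Books
So 1 of 6 rows is dropped.

SQL:
SELECT a.name, b.name AS category
FROM products a
INNER JOIN categories b ON a.category_id = b.id

Result:
name    | category
--------+---------
Webcam  | Books   
Lamp    | Books   
Charger | Supplies
Cable   | Outdoor 
Phone   | Books   


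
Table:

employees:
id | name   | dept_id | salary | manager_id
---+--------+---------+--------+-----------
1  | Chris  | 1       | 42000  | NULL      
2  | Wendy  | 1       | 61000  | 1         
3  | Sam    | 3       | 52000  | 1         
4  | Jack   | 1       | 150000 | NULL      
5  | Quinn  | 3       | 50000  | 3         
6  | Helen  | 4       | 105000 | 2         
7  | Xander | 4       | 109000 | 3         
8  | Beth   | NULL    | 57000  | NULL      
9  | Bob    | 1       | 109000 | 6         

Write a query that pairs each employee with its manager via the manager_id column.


This is a self-join: employees is joined to a second copy of itself, matching each row's manager_id to another row's id. Use LEFT JOIN so rows with manager_id=NULL are kept.
  - employee 1 (Chris): manager_id=NULL -> NULL
  - employee 2 (Wendy): manager_id=1 -> Chris
  - employee 3 (Sam): manager_id=1 -> Chris
  - employee 4 (Jack): manager_id=NULL -> NULL
  - employee 5 (Quinn): manager_id=3 -> Sam
  - employee 6 (Helen): manager_id=2 -> Wendy
  - employee 7 (Xander): manager_id=3 -> Sam
  - employee 8 (Beth): manager_id=NULL -> NULL
  - employee 9 (Bob): manager_id=6 -> Helen

SQL:
SELECT a.name AS item, b.name AS manager
FROM employees a
LEFT JOIN employees b ON a.manager_id = b.id

Result:
item   | manager
-------+--------
Chris  | NULL   
Wendy  | Chris  
Sam    | Chris  
Jack   | NULL   
Quinn  | Sam    
Helen  | Wendy  
Xander | Sam    
Beth   | NULL   
Bob    | Helen  


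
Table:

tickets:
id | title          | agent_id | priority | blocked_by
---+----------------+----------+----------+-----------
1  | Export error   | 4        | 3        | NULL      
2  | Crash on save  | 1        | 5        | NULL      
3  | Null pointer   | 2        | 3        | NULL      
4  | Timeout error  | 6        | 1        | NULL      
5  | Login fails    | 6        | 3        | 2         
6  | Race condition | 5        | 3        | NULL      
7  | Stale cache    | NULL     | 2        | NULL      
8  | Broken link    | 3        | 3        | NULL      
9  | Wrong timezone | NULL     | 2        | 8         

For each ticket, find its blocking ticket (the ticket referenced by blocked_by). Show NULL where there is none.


This is a self-join: tickets is joined to a second copy of itself, matching each row's blocked_by to another row's id. Use LEFT JOIN so rows with blocked_by=NULL are kept.
  - ticket 1 (Export error): blocked_by=NULL -> NULL
  - ticket 2 (Crash on save): blocked_by=NULL -> NULL
  - ticket 3 (Null pointer): blocked_by=NULL -> NULL
  - ticket 4 (Timeout error): blocked_by=NULL -> NULL
  - ticket 5 (Login fails): blocked_by=2 -> Crash on save
  - ticket 6 (Race condition): blocked_by=NULL -> NULL
  - ticket 7 (Stale cache): blocked_by=NULL -> NULL
  - ticket 8 (Broken link): blocked_by=NULL -> NULL
  - ticket 9 (Wrong timezone): blocked_by=8 -> Broken link

SQL:
SELECT a.title AS item, b.title AS blocked_by
FROM tickets a
LEFT JOIN tickets b ON a.blocked_by = b.id

Result:
item           | blocked_by   
---------------+--------------
Export error   | NULL         
Crash on save  | NULL         
Null pointer   | NULL         
Timeout error  | NULL         
Login fails    | Crash on save
Race condition | NULL         
Stale cache    | NULL         
Broken link    | NULL         
Wrong timezone | Broken link  


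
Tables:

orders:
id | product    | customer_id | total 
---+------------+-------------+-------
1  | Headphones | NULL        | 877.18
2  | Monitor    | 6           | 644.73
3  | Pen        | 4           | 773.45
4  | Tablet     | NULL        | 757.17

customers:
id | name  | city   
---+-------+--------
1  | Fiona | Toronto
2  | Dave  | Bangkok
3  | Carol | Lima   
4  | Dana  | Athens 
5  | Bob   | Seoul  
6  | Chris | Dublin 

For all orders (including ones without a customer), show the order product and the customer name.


LEFT JOIN keeps every row from orders (the left table); where customer_id has no match in customers, the customer columns become NULL. Walk through each order:
  - order 1 (Headphones): customer_id=NULL, no match -> kept with NULL
  - order 2 (Monitor): customer_id=6 -> matches Chris
  - order 3 (Pen): customer_id=4 -> matches Dana
  - order 4 (Tablet): customer_id=NULL, no match -> kept with NULL
All 4 rows appear; 2 have NULL customer.

SQL:
SELECT a.product, b.name AS customer
FROM orders a
LEFT JOIN customers b ON a.customer_id = b.id

Result:
product    | customer
-----------+---------
Headphones | NULL    
Monitor    | Chris   
Pen        | Dana    
Tablet     | NULL    


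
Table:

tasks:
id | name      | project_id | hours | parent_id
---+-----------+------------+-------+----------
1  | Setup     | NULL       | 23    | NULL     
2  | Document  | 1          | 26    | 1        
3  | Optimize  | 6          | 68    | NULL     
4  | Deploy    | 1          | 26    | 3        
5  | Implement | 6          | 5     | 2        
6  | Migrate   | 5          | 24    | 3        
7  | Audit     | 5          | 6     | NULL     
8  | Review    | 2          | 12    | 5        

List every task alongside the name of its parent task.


This is a self-join: tasks is joined to a second copy of itself, matching each row's parent_id to another row's id. Use LEFT JOIN so rows with parent_id=NULL are kept.
  - task 1 (Setup): parent_id=NULL -> NULL
  - task 2 (Document): parent_id=1 -> Setup
  - task 3 (Optimize): parent_id=NULL -> NULL
  - task 4 (Deploy): parent_id=3 -> Optimize
  - task 5 (Implement): parent_id=2 -> Document
  - task 6 (Migrate): parent_id=3 -> Optimize
  - task 7 (Audit): parent_id=NULL -> NULL
  - task 8 (Review): parent_id=5 -> Implement

SQL:
SELECT a.name AS item, b.name AS parent
FROM tasks a
LEFT JOIN tasks b ON a.parent_id = b.id

Result:
item      | parent   
----------+----------
Setup     | NULL     
Document  | Setup    
Optimize  | NULL     
Deploy    | Optimize 
Implement | Document 
Migrate   | Optimize 
Audit     | NULL     
Review    | Implement


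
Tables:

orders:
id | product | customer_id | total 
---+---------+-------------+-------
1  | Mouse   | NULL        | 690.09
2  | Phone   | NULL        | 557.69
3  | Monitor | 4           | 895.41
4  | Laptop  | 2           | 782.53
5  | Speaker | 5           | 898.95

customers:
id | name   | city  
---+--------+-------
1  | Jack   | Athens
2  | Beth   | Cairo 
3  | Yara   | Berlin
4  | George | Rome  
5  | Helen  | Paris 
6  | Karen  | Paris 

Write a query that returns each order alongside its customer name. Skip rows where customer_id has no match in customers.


INNER JOIN keeps only orders rows whose customer_id matches an id in customers. Walk through each order:
  - order 1 (Mouse): customer_id=NULL, no match -> dropped
  - order 2 (Phone): customer_id=NULL, no match -> dropped
  - order 3 (Monitor): customer_id=4 -> matches George
  - order 4 (Laptop): customer_id=2 -> matches Beth
  - order 5 (Speaker): customer_id=5 -> matches Helen
So 2 of 5 rows are dropped.

SQL:
SELECT a.product, b.name AS customer
FROM orders a
INNER JOIN customers b ON a.customer_id = b.id

Result:
product | customer
--------+---------
Monitor | George  
Laptop  | Beth    
Speaker | Helen   


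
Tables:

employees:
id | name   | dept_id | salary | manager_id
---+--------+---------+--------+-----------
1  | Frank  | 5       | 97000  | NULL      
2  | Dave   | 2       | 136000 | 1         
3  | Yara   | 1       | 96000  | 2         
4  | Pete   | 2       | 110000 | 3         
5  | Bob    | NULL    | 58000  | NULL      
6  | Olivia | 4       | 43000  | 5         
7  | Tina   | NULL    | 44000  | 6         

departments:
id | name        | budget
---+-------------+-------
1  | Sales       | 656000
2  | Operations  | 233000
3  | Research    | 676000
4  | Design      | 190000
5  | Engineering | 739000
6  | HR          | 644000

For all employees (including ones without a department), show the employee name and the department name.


LEFT JOIN keeps every row from employees (the left table); where dept_id has no match in departments, the department columns become NULL. Walk through each employee:
  - employee 1 (Frank): dept_id=5 -> matches Engineering
  - employee 2 (Dave): dept_id=2 -> matches Operations
  - employee 3 (Yara): dept_id=1 -> matches Sales
  - employee 4 (Pete): dept_id=2 -> matches Operations
  - employee 5 (Bob): dept_id=NULL, no match -> kept with NULL
  - employee 6 (Olivia): dept_id=4 -> matches Design
  - employee 7 (Tina): dept_id=NULL, no match -> kept with NULL
All 7 rows appear; 2 have NULL department.

SQL:
SELECT a.name, b.name AS department
FROM employees a
LEFT JOIN departments b ON a.dept_id = b.id

Result:
name   | department 
-------+------------
Frank  | Engineering
Dave   | Operations 
Yara   | Sales      
Pete   | Operations 
Bob    | NULL       
Olivia | Design     
Tina   | NULL       


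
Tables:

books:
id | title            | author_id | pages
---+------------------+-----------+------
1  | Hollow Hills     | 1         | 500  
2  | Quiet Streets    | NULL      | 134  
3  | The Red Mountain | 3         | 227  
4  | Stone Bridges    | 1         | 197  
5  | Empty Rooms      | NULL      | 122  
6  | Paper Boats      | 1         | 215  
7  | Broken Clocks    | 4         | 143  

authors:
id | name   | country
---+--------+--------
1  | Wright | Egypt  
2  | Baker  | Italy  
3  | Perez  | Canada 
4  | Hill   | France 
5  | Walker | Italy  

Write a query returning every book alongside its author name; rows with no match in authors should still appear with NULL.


LEFT JOIN keeps every row from books (the left table); where author_id has no match in authors, the author columns become NULL. Walk through each book:
  - book 1 (Hollow Hills): author_id=1 -> matches Wright
  - book 2 (Quiet Streets): author_id=NULL, no match -> kept with NULL
  - book 3 (The Red Mountain): author_id=3 -> matches Perez
  - book 4 (Stone Bridges): author_id=1 -> matches Wright
  - book 5 (Empty Rooms): author_id=NULL, no match -> kept with NULL
  - book 6 (Paper Boats): author_id=1 -> matches Wright
  - book 7 (Broken Clocks): author_id=4 -> matches Hill
All 7 rows appear; 2 have NULL author.

SQL:
SELECT a.title, b.name AS author
FROM books a
LEFT JOIN authors b ON a.author_id = b.id

Result:
title            | author
-----------------+-------
Hollow Hills     | Wright
Quiet Streets    | NULL  
The Red Mountain | Perez 
Stone Bridges    | Wright
Empty Rooms      | NULL  
Paper Boats      | Wright
Broken Clocks    | Hill  


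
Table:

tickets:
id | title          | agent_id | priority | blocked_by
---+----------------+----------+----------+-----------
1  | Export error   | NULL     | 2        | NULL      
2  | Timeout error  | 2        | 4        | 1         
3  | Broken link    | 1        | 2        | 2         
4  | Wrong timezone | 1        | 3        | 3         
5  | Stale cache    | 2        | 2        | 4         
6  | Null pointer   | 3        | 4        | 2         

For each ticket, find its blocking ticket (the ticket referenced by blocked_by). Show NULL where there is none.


This is a self-join: tickets is joined to a second copy of itself, matching each row's blocked_by to another row's id. Use LEFT JOIN so rows with blocked_by=NULL are kept.
  - ticket 1 (Export error): blocked_by=NULL -> NULL
  - ticket 2 (Timeout error): blocked_by=1 -> Export error
  - ticket 3 (Broken link): blocked_by=2 -> Timeout error
  - ticket 4 (Wrong timezone): blocked_by=3 -> Broken link
  - ticket 5 (Stale cache): blocked_by=4 -> Wrong timezone
  - ticket 6 (Null pointer): blocked_by=2 -> Timeout error

SQL:
SELECT a.title AS item, b.title AS blocked_by
FROM tickets a
LEFT JOIN tickets b ON a.blocked_by = b.id

Result:
item           | blocked_by    
---------------+---------------
Export error   | NULL          
Timeout error  | Export error  
Broken link    | Timeout error 
Wrong timezone | Broken link   
Stale cache    | Wrong timezone
Null pointer   | Timeout error 


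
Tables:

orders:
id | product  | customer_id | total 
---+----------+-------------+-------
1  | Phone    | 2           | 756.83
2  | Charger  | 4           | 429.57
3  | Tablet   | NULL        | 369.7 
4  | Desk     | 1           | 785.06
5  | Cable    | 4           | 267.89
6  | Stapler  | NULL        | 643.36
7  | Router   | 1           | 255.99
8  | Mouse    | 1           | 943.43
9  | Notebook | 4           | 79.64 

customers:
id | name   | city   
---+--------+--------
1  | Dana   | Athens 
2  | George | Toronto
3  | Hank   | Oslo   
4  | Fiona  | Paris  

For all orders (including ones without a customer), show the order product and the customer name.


LEFT JOIN keeps every row from orders (the left table); where customer_id has no match in customers, the customer columns become NULL. Walk through each order:
  - order 1 (Phone): customer_id=2 -> matches George
  - order 2 (Charger): customer_id=4 -> matches Fiona
  - order 3 (Tablet): customer_id=NULL, no match -> kept with NULL
  - order 4 (Desk): customer_id=1 -> matches Dana
  - order 5 (Cable): customer_id=4 -> matches Fiona
  - order 6 (Stapler): customer_id=NULL, no match -> kept with NULL
  - order 7 (Router): customer_id=1 -> matches Dana
  - order 8 (Mouse): customer_id=1 -> matches Dana
  - order 9 (Notebook): customer_id=4 -> matches Fiona
All 9 rows appear; 2 have NULL customer.

SQL:
SELECT a.product, b.name AS customer
FROM orders a
LEFT JOIN customers b ON a.customer_id = b.id

Result:
product  | customer
---------+---------
Phone    | George  
Charger  | Fiona   
Tablet   | NULL    
Desk     | Dana    
Cable    | Fiona   
Stapler  | NULL    
Router   | Dana    
Mouse    | Dana    
Notebook | Fiona   


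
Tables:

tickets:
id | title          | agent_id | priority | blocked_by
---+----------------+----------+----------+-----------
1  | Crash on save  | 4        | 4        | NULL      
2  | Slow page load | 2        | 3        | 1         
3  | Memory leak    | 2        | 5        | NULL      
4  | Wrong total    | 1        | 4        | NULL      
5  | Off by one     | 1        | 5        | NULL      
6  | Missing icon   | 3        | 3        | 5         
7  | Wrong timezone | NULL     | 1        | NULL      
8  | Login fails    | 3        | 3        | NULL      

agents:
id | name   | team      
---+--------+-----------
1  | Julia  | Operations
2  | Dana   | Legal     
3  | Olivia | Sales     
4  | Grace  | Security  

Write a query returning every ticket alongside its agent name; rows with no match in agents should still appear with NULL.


LEFT JOIN keeps every row from tickets (the left table); where agent_id has no match in agents, the agent columns become NULL. Walk through each ticket:
  - ticket 1 (Crash on save): agent_id=4 -> matches Grace
  - ticket 2 (Slow page load): agent_id=2 -> matches Dana
  - ticket 3 (Memory leak): agent_id=2 -> matches Dana
  - ticket 4 (Wrong total): agent_id=1 -> matches Julia
  - ticket 5 (Off by one): agent_id=1 -> matches Julia
  - ticket 6 (Missing icon): agent_id=3 -> matches Olivia
  - ticket 7 (Wrong timezone): agent_id=NULL, no match -> kept with NULL
  - ticket 8 (Login fails): agent_id=3 -> matches Olivia
All 8 rows appear; 1 has NULL agent.

SQL:
SELECT a.title, b.name AS agent
FROM tickets a
LEFT JOIN agents b ON a.agent_id = b.id

Result:
title          | agent 
---------------+-------
Crash on save  | Grace 
Slow page load | Dana  
Memory leak    | Dana  
Wrong total    | Julia 
Off by one     | Julia 
Missing icon   | Olivia
Wrong timezone | NULL  
Login fails    | Olivia


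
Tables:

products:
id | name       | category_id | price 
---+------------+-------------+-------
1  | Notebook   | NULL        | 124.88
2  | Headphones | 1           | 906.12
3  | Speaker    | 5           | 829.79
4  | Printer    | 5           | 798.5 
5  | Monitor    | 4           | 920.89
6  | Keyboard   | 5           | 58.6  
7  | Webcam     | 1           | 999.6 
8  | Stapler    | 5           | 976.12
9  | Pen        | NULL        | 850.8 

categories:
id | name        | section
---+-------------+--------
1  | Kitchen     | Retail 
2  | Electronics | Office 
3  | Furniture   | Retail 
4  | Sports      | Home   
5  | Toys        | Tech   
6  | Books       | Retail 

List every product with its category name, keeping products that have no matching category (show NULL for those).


LEFT JOIN keeps every row from products (the left table); where category_id has no match in categories, the category columns become NULL. Walk through each product:
  - product 1 (Notebook): category_id=NULL, no match -> kept with NULL
  - product 2 (Headphones): category_id=1 -> matches Kitchen
  - product 3 (Speaker): category_id=5 -> matches Toys
  - product 4 (Printer): category_id=5 -> matches Toys
  - product 5 (Monitor): category_id=4 -> matches Sports
  - product 6 (Keyboard): category_id=5 -> matches Toys
  - product 7 (Webcam): category_id=1 -> matches Kitchen
  - product 8 (Stapler): category_id=5 -> matches Toys
  - product 9 (Pen): category_id=NULL, no match -> kept with NULL
All 9 rows appear; 2 have NULL category.

SQL:
SELECT a.name, b.name AS category
FROM products a
LEFT JOIN categories b ON a.category_id = b.id

Result:
name       | category
-----------+---------
Notebook   | NULL    
Headphones | Kitchen 
Speaker    | Toys    
Printer    | Toys    
Monitor    | Sports  
Keyboard   | Toys    
Webcam     | Kitchen 
Stapler    | Toys    
Pen        | NULL    
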